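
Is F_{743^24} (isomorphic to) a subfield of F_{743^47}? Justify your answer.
No: F_{743^24} is not a subfield of F_{743^47}

F_{p^m} embeds in F_{p^n} iff m | n. Here 24 ∤ 47 (since 47 = 1·24 + 23 with remainder 23 ≠ 0), so F_{743^24} is not a subfield of F_{743^47}. Equivalently: if it were, the tower law would give 24 = [F_{743^24}:F_743] dividing [F_{743^47}:F_743] = 47, contradiction.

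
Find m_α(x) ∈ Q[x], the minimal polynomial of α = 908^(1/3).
m_α(x) = x^3 - 908

α satisfies α^3 = 908, so x^3 - 908 annihilates α. By the rational root test, a rational root p/q (in lowest terms) of x^3 - 908 would satisfy p^3 = 908 q^3, forcing q = 1 and p^3 = 908; but 908 is not a perfect cube, contradiction. A monic cubic over Q with no rational root is irreducible (any nontrivial factorization would include a linear factor). Hence x^3 - 908 is the minimal polynomial of α, and in particular [Q(α):Q] = 3.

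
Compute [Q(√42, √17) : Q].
[Q(√42, √17) : Q] = 4

[Q(√42):Q] = 2 (min poly x^2 - 42, irreducible since 42 is squarefree > 1). For the top step, suppose √17 ∈ Q(√42), say √17 = c + d√42 with c, d ∈ Q. Squaring: 17 = c^2 + 42d^2 + 2cd√42. Since √42 ∉ Q this forces 2cd = 0. If d = 0 then √17 = c ∈ Q, contradicting 17 squarefree > 1. If c = 0 then 17 = 42d^2, so 42·17 = (42d)^2 is a perfect square in Q — but 42·17 = 714 is not a perfect square (since 42 and 17 are distinct squarefree integers). Contradiction. Hence √17 ∉ Q(√42), so x^2 - 17 stays irreducible over Q(√42) and [Q(√42, √17) : Q(√42)] = 2. By the tower law, [Q(√42, √17) : Q] = 2 · 2 = 4.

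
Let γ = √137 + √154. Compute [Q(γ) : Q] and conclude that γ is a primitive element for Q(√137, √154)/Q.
[Q(γ) : Q] = 4 (equivalently, Q(γ) = Q(√137, √154))

Obviously Q(γ) ⊆ Q(√137, √154), and [Q(√137, √154):Q] = 4 (since 137, 154 are distinct squarefree integers > 1 with 21098 not a perfect square). To show equality we compute the minimal polynomial of γ. From γ = √137 + √154: γ^2 = 137 + 2√(21098) + 154 = 291 + 2√(21098), so γ^2 - 291 = 2√(21098); squaring, (γ^2 - 291)^2 = 4·21098, i.e. γ^4 - 582γ^2 + 84681 - 84392 = 0, i.e. γ^4 - 582γ^2 + 289 = 0. So γ is a root of x^4 - 582x^2 + 289. This polynomial is irreducible over Q: it has no rational root (each ±√137 ± √154 is irrational), and any factorization into two quadratics over Q would force √(21098) ∈ Q (pairing opposite roots) or √137, √154 ∈ Q (other pairings), all impossible. Hence [Q(γ):Q] = 4 = [Q(√137, √154):Q], so Q(γ) = Q(√137, √154).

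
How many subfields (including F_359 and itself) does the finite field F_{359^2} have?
F_{359^2} has 2 subfields

The subfields of F_{p^n} are exactly the fields F_{p^d} for d | n (each is the fixed field of the unique index-d subgroup of Gal(F_{p^n}/F_p) ≅ Z/nZ). The divisors of n = 2 are {1, 2}, giving 2 subfields: F_{359^1}, F_{359^2}.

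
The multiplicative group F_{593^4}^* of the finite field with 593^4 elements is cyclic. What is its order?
|F_{593^4}^*| = 123657019200

F_{593^4} has 593^4 = 123657019201 elements; its multiplicative group consists of all nonzero elements, so |F_{593^4}^*| = 123657019201 - 1 = 123657019200. (It is cyclic since any finite subgroup of the multiplicative group of a field is cyclic.)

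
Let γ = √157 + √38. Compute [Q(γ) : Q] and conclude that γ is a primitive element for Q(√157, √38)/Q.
[Q(γ) : Q] = 4 (equivalently, Q(γ) = Q(√157, √38))

Obviously Q(γ) ⊆ Q(√157, √38), and [Q(√157, √38):Q] = 4 (since 157, 38 are distinct squarefree integers > 1 with 5966 not a perfect square). To show equality we compute the minimal polynomial of γ. From γ = √157 + √38: γ^2 = 157 + 2√(5966) + 38 = 195 + 2√(5966), so γ^2 - 195 = 2√(5966); squaring, (γ^2 - 195)^2 = 4·5966, i.e. γ^4 - 390γ^2 + 38025 - 23864 = 0, i.e. γ^4 - 390γ^2 + 14161 = 0. So γ is a root of x^4 - 390x^2 + 14161. This polynomial is irreducible over Q: it has no rational root (each ±√157 ± √38 is irrational), and any factorization into two quadratics over Q would force √(5966) ∈ Q (pairing opposite roots) or √157, √38 ∈ Q (other pairings), all impossible. Hence [Q(γ):Q] = 4 = [Q(√157, √38):Q], so Q(γ) = Q(√157, √38).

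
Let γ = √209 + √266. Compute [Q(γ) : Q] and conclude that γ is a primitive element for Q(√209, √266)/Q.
[Q(γ) : Q] = 4 (equivalently, Q(γ) = Q(√209, √266))

Obviously Q(γ) ⊆ Q(√209, √266), and [Q(√209, √266):Q] = 4 (since 209, 266 are distinct squarefree integers > 1 with 55594 not a perfect square). To show equality we compute the minimal polynomial of γ. From γ = √209 + √266: γ^2 = 209 + 2√(55594) + 266 = 475 + 2√(55594), so γ^2 - 475 = 2√(55594); squaring, (γ^2 - 475)^2 = 4·55594, i.e. γ^4 - 950γ^2 + 225625 - 222376 = 0, i.e. γ^4 - 950γ^2 + 3249 = 0. So γ is a root of x^4 - 950x^2 + 3249. This polynomial is irreducible over Q: it has no rational root (each ±√209 ± √266 is irrational), and any factorization into two quadratics over Q would force √(55594) ∈ Q (pairing opposite roots) or √209, √266 ∈ Q (other pairings), all impossible. Hence [Q(γ):Q] = 4 = [Q(√209, √266):Q], so Q(γ) = Q(√209, √266).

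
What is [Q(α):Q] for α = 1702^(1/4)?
[Q(α):Q] = 4

α is a root of x^4 - 1702. By Eisenstein's criterion at the prime p = 2 (which divides the constant term 1702 but p^2 = 4 does not, since 1702 is squarefree), x^4 - 1702 is irreducible over Q. Hence [Q(α):Q] = 4.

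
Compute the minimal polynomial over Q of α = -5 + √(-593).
m_α(x) = x^2 + 10x + 618

From α + 5 = √(-593), squaring gives (α + 5)^2 = -593, i.e. α^2 + 10α + 25 = -593, so α^2 + 10α + 618 = 0. The discriminant of x^2 + 10x + 618 is (10)^2 - 4·(618) = 100 - 2472 = -2372, and 4·(-593) is not a perfect square in Q since -593 is squarefree and ≠ 1. Hence x^2 + 10x + 618 is irreducible over Q and is the minimal polynomial of α.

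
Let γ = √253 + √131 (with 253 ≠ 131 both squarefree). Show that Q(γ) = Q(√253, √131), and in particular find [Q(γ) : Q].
[Q(γ) : Q] = 4 (equivalently, Q(γ) = Q(√253, √131))

Obviously Q(γ) ⊆ Q(√253, √131), and [Q(√253, √131):Q] = 4 (since 253, 131 are distinct squarefree integers > 1 with 33143 not a perfect square). To show equality we compute the minimal polynomial of γ. From γ = √253 + √131: γ^2 = 253 + 2√(33143) + 131 = 384 + 2√(33143), so γ^2 - 384 = 2√(33143); squaring, (γ^2 - 384)^2 = 4·33143, i.e. γ^4 - 768γ^2 + 147456 - 132572 = 0, i.e. γ^4 - 768γ^2 + 14884 = 0. So γ is a root of x^4 - 768x^2 + 14884. This polynomial is irreducible over Q: it has no rational root (each ±√253 ± √131 is irrational), and any factorization into two quadratics over Q would force √(33143) ∈ Q (pairing opposite roots) or √253, √131 ∈ Q (other pairings), all impossible. Hence [Q(γ):Q] = 4 = [Q(√253, √131):Q], so Q(γ) = Q(√253, √131).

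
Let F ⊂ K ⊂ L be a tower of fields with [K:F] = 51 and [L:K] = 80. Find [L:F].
[L:F] = 4080

The tower law says that for any tower of field extensions F ⊂ K ⊂ L with finite degrees, [L:F] = [L:K] · [K:F]. Here this gives [L:F] = 80 · 51 = 4080.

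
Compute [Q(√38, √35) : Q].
[Q(√38, √35) : Q] = 4

[Q(√38):Q] = 2 (min poly x^2 - 38, irreducible since 38 is squarefree > 1). For the top step, suppose √35 ∈ Q(√38), say √35 = c + d√38 with c, d ∈ Q. Squaring: 35 = c^2 + 38d^2 + 2cd√38. Since √38 ∉ Q this forces 2cd = 0. If d = 0 then √35 = c ∈ Q, contradicting 35 squarefree > 1. If c = 0 then 35 = 38d^2, so 38·35 = (38d)^2 is a perfect square in Q — but 38·35 = 1330 is not a perfect square (since 38 and 35 are distinct squarefree integers). Contradiction. Hence √35 ∉ Q(√38), so x^2 - 35 stays irreducible over Q(√38) and [Q(√38, √35) : Q(√38)] = 2. By the tower law, [Q(√38, √35) : Q] = 2 · 2 = 4.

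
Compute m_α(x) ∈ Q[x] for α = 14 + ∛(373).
m_α(x) = x^3 - 42x^2 + 588x - 3117

Set β = α - 14 = ∛(373), so β^3 = 373. Then (α - 14)^3 - 373 = 0, i.e. α is a root of g(x) = (x - 14)^3 - 373 = x^3 - 42x^2 + 588x - 3117. Since g(x) = h(x - 14) where h(x) = x^3 - 373, and h is irreducible over Q (because 373 is not a perfect cube, so h has no rational root, and a monic cubic with no rational root is irreducible), g is also irreducible (irreducibility is preserved under the substitution x → x - 14). Hence m_α(x) = x^3 - 42x^2 + 588x - 3117.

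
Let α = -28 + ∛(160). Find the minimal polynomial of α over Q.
m_α(x) = x^3 + 84x^2 + 2352x + 21792

Set β = α + 28 = ∛(160), so β^3 = 160. Then (α + 28)^3 - 160 = 0, i.e. α is a root of g(x) = (x + 28)^3 - 160 = x^3 + 84x^2 + 2352x + 21792. Since g(x) = h(x + 28) where h(x) = x^3 - 160, and h is irreducible over Q (because 160 is not a perfect cube, so h has no rational root, and a monic cubic with no rational root is irreducible), g is also irreducible (irreducibility is preserved under the substitution x → x + 28). Hence m_α(x) = x^3 + 84x^2 + 2352x + 21792.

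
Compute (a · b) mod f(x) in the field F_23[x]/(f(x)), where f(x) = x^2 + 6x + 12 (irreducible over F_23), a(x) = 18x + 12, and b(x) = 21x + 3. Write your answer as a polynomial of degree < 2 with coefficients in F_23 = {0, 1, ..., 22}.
a · b ≡ 16x + 8 (mod f(x))

Multiply in F_23[x]: a(x)·b(x) = (18x + 12)·(21x + 3) = 10x^2 + 7x + 13. This has degree ≥ 2, so divide by f(x) over F_23: 10x^2 + 7x + 13 = (10)·(x^2 + 6x + 12) + (16x + 8). Hence a·b ≡ 16x + 8 (mod f). (F_23[x]/(f) is a field with 23^2 = 529 elements since f is irreducible of degree 2.)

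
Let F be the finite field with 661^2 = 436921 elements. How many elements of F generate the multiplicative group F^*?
There are φ(436920) = 105600 primitive elements

F_q^* is cyclic of order q - 1 = 436920. A cyclic group of order m has exactly φ(m) generators. Here m = 436920 = 2^3 · 3 · 5 · 11 · 331, so the number of primitive elements is φ(436920) = 105600.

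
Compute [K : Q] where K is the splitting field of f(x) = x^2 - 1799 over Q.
[K : Q] = 2

f(x) = x^2 - 1799 factors as (x - √1799)(x + √1799). The splitting field is K = Q(√1799). Since 1799 is squarefree and > 1, it is not a perfect square, so x^2 - 1799 is irreducible over Q and [Q(√1799) : Q] = 2. Hence [K : Q] = 2.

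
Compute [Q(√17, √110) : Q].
[Q(√17, √110) : Q] = 4

[Q(√17):Q] = 2 (min poly x^2 - 17, irreducible since 17 is squarefree > 1). For the top step, suppose √110 ∈ Q(√17), say √110 = c + d√17 with c, d ∈ Q. Squaring: 110 = c^2 + 17d^2 + 2cd√17. Since √17 ∉ Q this forces 2cd = 0. If d = 0 then √110 = c ∈ Q, contradicting 110 squarefree > 1. If c = 0 then 110 = 17d^2, so 17·110 = (17d)^2 is a perfect square in Q — but 17·110 = 1870 is not a perfect square (since 17 and 110 are distinct squarefree integers). Contradiction. Hence √110 ∉ Q(√17), so x^2 - 110 stays irreducible over Q(√17) and [Q(√17, √110) : Q(√17)] = 2. By the tower law, [Q(√17, √110) : Q] = 2 · 2 = 4.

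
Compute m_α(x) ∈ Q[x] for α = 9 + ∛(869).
m_α(x) = x^3 - 27x^2 + 243x - 1598

Set β = α - 9 = ∛(869), so β^3 = 869. Then (α - 9)^3 - 869 = 0, i.e. α is a root of g(x) = (x - 9)^3 - 869 = x^3 - 27x^2 + 243x - 1598. Since g(x) = h(x - 9) where h(x) = x^3 - 869, and h is irreducible over Q (because 869 is not a perfect cube, so h has no rational root, and a monic cubic with no rational root is irreducible), g is also irreducible (irreducibility is preserved under the substitution x → x - 9). Hence m_α(x) = x^3 - 27x^2 + 243x - 1598.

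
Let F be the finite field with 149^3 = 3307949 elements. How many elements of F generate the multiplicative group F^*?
There are φ(3307948) = 1321920 primitive elements

F_q^* is cyclic of order q - 1 = 3307948. A cyclic group of order m has exactly φ(m) generators. Here m = 3307948 = 2^2 · 7 · 31 · 37 · 103, so the number of primitive elements is φ(3307948) = 1321920.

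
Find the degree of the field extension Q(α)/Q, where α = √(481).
[Q(α):Q] = 2

[Q(α):Q] equals the degree of the minimal polynomial of α. Here α^2 = 481 and x^2 - 481 is irreducible (d = 481 is squarefree, ≠ 1, hence not a square), so deg(m_α) = 2. Thus [Q(α):Q] = 2.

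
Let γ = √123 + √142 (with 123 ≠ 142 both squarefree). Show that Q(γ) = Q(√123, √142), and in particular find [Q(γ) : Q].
[Q(γ) : Q] = 4 (equivalently, Q(γ) = Q(√123, √142))

Obviously Q(γ) ⊆ Q(√123, √142), and [Q(√123, √142):Q] = 4 (since 123, 142 are distinct squarefree integers > 1 with 17466 not a perfect square). To show equality we compute the minimal polynomial of γ. From γ = √123 + √142: γ^2 = 123 + 2√(17466) + 142 = 265 + 2√(17466), so γ^2 - 265 = 2√(17466); squaring, (γ^2 - 265)^2 = 4·17466, i.e. γ^4 - 530γ^2 + 70225 - 69864 = 0, i.e. γ^4 - 530γ^2 + 361 = 0. So γ is a root of x^4 - 530x^2 + 361. This polynomial is irreducible over Q: it has no rational root (each ±√123 ± √142 is irrational), and any factorization into two quadratics over Q would force √(17466) ∈ Q (pairing opposite roots) or √123, √142 ∈ Q (other pairings), all impossible. Hence [Q(γ):Q] = 4 = [Q(√123, √142):Q], so Q(γ) = Q(√123, √142).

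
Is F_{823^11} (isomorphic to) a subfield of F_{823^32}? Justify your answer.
No: F_{823^11} is not a subfield of F_{823^32}

F_{p^m} embeds in F_{p^n} iff m | n. Here 11 ∤ 32 (since 32 = 2·11 + 10 with remainder 10 ≠ 0), so F_{823^11} is not a subfield of F_{823^32}. Equivalently: if it were, the tower law would give 11 = [F_{823^11}:F_823] dividing [F_{823^32}:F_823] = 32, contradiction.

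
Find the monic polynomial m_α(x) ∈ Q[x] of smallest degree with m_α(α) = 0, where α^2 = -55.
m_α(x) = x^2 + 55

α satisfies α^2 + 55 = 0, so x^2 + 55 annihilates α. Since d = -55 is squarefree and ≠ 1, it is not a perfect square in Q, so x^2 + 55 has no rational root and is therefore irreducible over Q (a degree-2 polynomial over a field is irreducible iff it has no root). Hence m_α(x) = x^2 + 55.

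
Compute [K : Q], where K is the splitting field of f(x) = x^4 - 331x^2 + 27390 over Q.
[K : Q] = 4

Solving the quadratic in x^2: x^2 = (331 ± √(331^2 - 4·27390))/2 = (331 ± √1)/2 = (331 ± 1)/2, giving x^2 = 166 or x^2 = 165. So f(x) = (x^2 - 166)(x^2 - 165) and the roots of f are ±√166, ±√165. Hence the splitting field is K = Q(√166, √165). Since 166 and 165 are distinct squarefree integers > 1, their product 27390 is not a perfect square, so √165 ∉ Q(√166). By the tower law [K:Q] = [Q(√166,√165):Q(√166)] · [Q(√166):Q] = 2 · 2 = 4.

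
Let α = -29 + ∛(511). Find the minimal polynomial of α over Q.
m_α(x) = x^3 + 87x^2 + 2523x + 23878

Set β = α + 29 = ∛(511), so β^3 = 511. Then (α + 29)^3 - 511 = 0, i.e. α is a root of g(x) = (x + 29)^3 - 511 = x^3 + 87x^2 + 2523x + 23878. Since g(x) = h(x + 29) where h(x) = x^3 - 511, and h is irreducible over Q (because 511 is not a perfect cube, so h has no rational root, and a monic cubic with no rational root is irreducible), g is also irreducible (irreducibility is preserved under the substitution x → x + 29). Hence m_α(x) = x^3 + 87x^2 + 2523x + 23878.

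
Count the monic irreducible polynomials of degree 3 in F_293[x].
There are 8384488 monic irreducible polynomials of degree 3 over F_293

Each element of F_{293^3} that lies in no proper subfield is a root of exactly one monic irreducible of degree 3 over F_293, and each such polynomial has 3 distinct roots in F_{293^3}. By Möbius inversion the count is N_293(3) = (1/3) Σ_{d|3} μ(3/d) · 293^d = (1/3)(μ(3)·293^1 + μ(1)·293^3) = 25153464/3 = 8384488.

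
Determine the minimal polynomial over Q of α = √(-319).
m_α(x) = x^2 + 319

α satisfies α^2 + 319 = 0, so x^2 + 319 annihilates α. Since d = -319 is squarefree and ≠ 1, it is not a perfect square in Q, so x^2 + 319 has no rational root and is therefore irreducible over Q (a degree-2 polynomial over a field is irreducible iff it has no root). Hence m_α(x) = x^2 + 319.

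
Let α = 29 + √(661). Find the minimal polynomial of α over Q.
m_α(x) = x^2 - 58x + 180

From α - 29 = √(661), squaring gives (α - 29)^2 = 661, i.e. α^2 - 58α + 841 = 661, so α^2 - 58α + 180 = 0. The discriminant of x^2 - 58x + 180 is (-58)^2 - 4·(180) = 3364 - 720 = 2644, and 4·(661) is not a perfect square in Q since 661 is squarefree and ≠ 1. Hence x^2 - 58x + 180 is irreducible over Q and is the minimal polynomial of α.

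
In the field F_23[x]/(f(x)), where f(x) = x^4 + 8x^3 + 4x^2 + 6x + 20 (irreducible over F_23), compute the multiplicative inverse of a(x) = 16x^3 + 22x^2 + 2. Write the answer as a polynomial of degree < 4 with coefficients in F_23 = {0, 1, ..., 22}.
a(x)^(-1) ≡ 11x^3 + 5x^2 + 10x + 5 (mod f(x))

Since f is irreducible over F_23, F_23[x]/(f) is a field and a(x) ≠ 0 has an inverse. Apply the extended Euclidean algorithm to f(x) and a(x) in F_23[x]: f(x) = (13x + 20)·a(x) + (x^2 + 3x + 3);  a(x) = (16x + 20)·(x^2 + 3x + 3) + (7x + 11);  (x^2 + 3x + 3) = (10x + 11)·(7x + 11) + (20). The last nonzero remainder is the constant 20 = gcd(f, a) in F_23. Back-substituting through the division chain expresses 20 = s(x)·a(x) + t(x)·f(x) with s(x) ≡ 13x^3 + 8x^2 + 16x + 8 (mod f), so (13x^3 + 8x^2 + 16x + 8)·a(x) ≡ 20 (mod f). Multiplying by 20^(-1) ≡ 15 in F_23 gives a(x)^(-1) ≡ 15·(13x^3 + 8x^2 + 16x + 8) ≡ 11x^3 + 5x^2 + 10x + 5 (mod f). Check: (16x^3 + 22x^2 + 2)·(11x^3 + 5x^2 + 10x + 5) = 15x^6 + 17x^4 + 5x^2 + 20x + 10 ≡ 1 (mod x^4 + 8x^3 + 4x^2 + 6x + 20).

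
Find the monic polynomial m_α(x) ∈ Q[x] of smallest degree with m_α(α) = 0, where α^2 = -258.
m_α(x) = x^2 + 258

α satisfies α^2 + 258 = 0, so x^2 + 258 annihilates α. Since d = -258 is squarefree and ≠ 1, it is not a perfect square in Q, so x^2 + 258 has no rational root and is therefore irreducible over Q (a degree-2 polynomial over a field is irreducible iff it has no root). Hence m_α(x) = x^2 + 258.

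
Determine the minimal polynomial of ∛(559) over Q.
m_α(x) = x^3 - 559

α satisfies α^3 = 559, so x^3 - 559 annihilates α. By the rational root test, a rational root p/q (in lowest terms) of x^3 - 559 would satisfy p^3 = 559 q^3, forcing q = 1 and p^3 = 559; but 559 is not a perfect cube, contradiction. A monic cubic over Q with no rational root is irreducible (any nontrivial factorization would include a linear factor). Hence x^3 - 559 is the minimal polynomial of α, and in particular [Q(α):Q] = 3.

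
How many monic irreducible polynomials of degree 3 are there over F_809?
There are 176491440 monic irreducible polynomials of degree 3 over F_809

Each element of F_{809^3} that lies in no proper subfield is a root of exactly one monic irreducible of degree 3 over F_809, and each such polynomial has 3 distinct roots in F_{809^3}. By Möbius inversion the count is N_809(3) = (1/3) Σ_{d|3} μ(3/d) · 809^d = (1/3)(μ(3)·809^1 + μ(1)·809^3) = 529474320/3 = 176491440.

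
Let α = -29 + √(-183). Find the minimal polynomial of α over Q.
m_α(x) = x^2 + 58x + 1024

From α + 29 = √(-183), squaring gives (α + 29)^2 = -183, i.e. α^2 + 58α + 841 = -183, so α^2 + 58α + 1024 = 0. The discriminant of x^2 + 58x + 1024 is (58)^2 - 4·(1024) = 3364 - 4096 = -732, and 4·(-183) is not a perfect square in Q since -183 is squarefree and ≠ 1. Hence x^2 + 58x + 1024 is irreducible over Q and is the minimal polynomial of α.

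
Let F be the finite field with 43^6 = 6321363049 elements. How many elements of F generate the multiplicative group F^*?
There are φ(6321363048) = 1502323200 primitive elements

F_q^* is cyclic of order q - 1 = 6321363048. A cyclic group of order m has exactly φ(m) generators. Here m = 6321363048 = 2^3 · 3^2 · 7 · 11 · 13 · 139 · 631, so the number of primitive elements is φ(6321363048) = 1502323200.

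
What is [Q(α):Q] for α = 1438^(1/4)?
[Q(α):Q] = 4

α is a root of x^4 - 1438. By Eisenstein's criterion at the prime p = 2 (which divides the constant term 1438 but p^2 = 4 does not, since 1438 is squarefree), x^4 - 1438 is irreducible over Q. Hence [Q(α):Q] = 4.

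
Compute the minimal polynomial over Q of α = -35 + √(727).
m_α(x) = x^2 + 70x + 498

From α + 35 = √(727), squaring gives (α + 35)^2 = 727, i.e. α^2 + 70α + 1225 = 727, so α^2 + 70α + 498 = 0. The discriminant of x^2 + 70x + 498 is (70)^2 - 4·(498) = 4900 - 1992 = 2908, and 4·(727) is not a perfect square in Q since 727 is squarefree and ≠ 1. Hence x^2 + 70x + 498 is irreducible over Q and is the minimal polynomial of α.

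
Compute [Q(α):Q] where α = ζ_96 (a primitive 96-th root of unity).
[Q(α):Q] = 32

The minimal polynomial of ζ_96 over Q is the 96-th cyclotomic polynomial Φ_96(x), which is irreducible over Q and has degree φ(96) = 32. Hence [Q(α):Q] = φ(96) = 32.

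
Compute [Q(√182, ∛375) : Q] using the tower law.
[Q(√182, ∛375) : Q] = 6

Let L = Q(√182, ∛375). Since Q(√182) ⊂ L and [Q(√182):Q] = 2, the tower law gives 2 | [L:Q]. Likewise Q(∛375) ⊂ L with [Q(∛375):Q] = 3 (because 375 is not a perfect cube), so 3 | [L:Q]. As gcd(2,3) = 1, [L:Q] is divisible by 6. Conversely L is generated over Q by √182 and ∛375, so [L:Q] ≤ 2·3 = 6. Therefore [Q(√182, ∛375) : Q] = 6.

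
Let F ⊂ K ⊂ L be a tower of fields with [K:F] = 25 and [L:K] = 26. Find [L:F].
[L:F] = 650

The tower law says that for any tower of field extensions F ⊂ K ⊂ L with finite degrees, [L:F] = [L:K] · [K:F]. Here this gives [L:F] = 26 · 25 = 650.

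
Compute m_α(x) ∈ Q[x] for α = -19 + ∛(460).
m_α(x) = x^3 + 57x^2 + 1083x + 6399

Set β = α + 19 = ∛(460), so β^3 = 460. Then (α + 19)^3 - 460 = 0, i.e. α is a root of g(x) = (x + 19)^3 - 460 = x^3 + 57x^2 + 1083x + 6399. Since g(x) = h(x + 19) where h(x) = x^3 - 460, and h is irreducible over Q (because 460 is not a perfect cube, so h has no rational root, and a monic cubic with no rational root is irreducible), g is also irreducible (irreducibility is preserved under the substitution x → x + 19). Hence m_α(x) = x^3 + 57x^2 + 1083x + 6399.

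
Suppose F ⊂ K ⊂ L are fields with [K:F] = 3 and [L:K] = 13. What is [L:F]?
[L:F] = 39

The tower law says that for any tower of field extensions F ⊂ K ⊂ L with finite degrees, [L:F] = [L:K] · [K:F]. Here this gives [L:F] = 13 · 3 = 39.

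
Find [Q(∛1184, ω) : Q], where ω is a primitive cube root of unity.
[Q(∛1184, ω) : Q] = 6

[Q(∛1184):Q] = 3 (min poly x^3 - 1184, irreducible since 1184 is not a perfect cube). [Q(ω):Q] = 2 (min poly x^2 + x + 1). Since Q(∛1184) ⊂ R and ω ∉ R, we have ω ∉ Q(∛1184), so x^2 + x + 1 remains irreducible over Q(∛1184) and [Q(∛1184, ω) : Q(∛1184)] = 2. By the tower law, [Q(∛1184, ω) : Q] = 3 · 2 = 6. (In fact Q(∛1184, ω) is the splitting field of x^3 - 1184 over Q.)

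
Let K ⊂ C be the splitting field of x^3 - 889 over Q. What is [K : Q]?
[K : Q] = 6

The roots of x^3 - 889 are ∛889, ω∛889, ω^2∛889 where ω = e^(2πi/3) is a primitive cube root of unity, so K = Q(∛889, ω). Now [Q(∛889):Q] = 3 (since 889 is not a perfect cube, x^3 - 889 is irreducible) and [Q(ω):Q] = 2. Both 2 and 3 divide [K:Q], and [K:Q] ≤ 3·2 = 6, so [K:Q] = 6. (Equivalently: Q(∛889) ⊂ R but ω ∉ R, so [K : Q(∛889)] = 2.)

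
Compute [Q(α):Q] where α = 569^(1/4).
[Q(α):Q] = 4

α is a root of x^4 - 569. By Eisenstein's criterion at the prime p = 569 (which divides the constant term 569 but p^2 = 323761 does not, since 569 is squarefree), x^4 - 569 is irreducible over Q. Hence [Q(α):Q] = 4.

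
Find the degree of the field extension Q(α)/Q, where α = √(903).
[Q(α):Q] = 2

[Q(α):Q] equals the degree of the minimal polynomial of α. Here α^2 = 903 and x^2 - 903 is irreducible (d = 903 is squarefree, ≠ 1, hence not a square), so deg(m_α) = 2. Thus [Q(α):Q] = 2.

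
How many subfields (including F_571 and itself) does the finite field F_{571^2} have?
F_{571^2} has 2 subfields

The subfields of F_{p^n} are exactly the fields F_{p^d} for d | n (each is the fixed field of the unique index-d subgroup of Gal(F_{p^n}/F_p) ≅ Z/nZ). The divisors of n = 2 are {1, 2}, giving 2 subfields: F_{571^1}, F_{571^2}.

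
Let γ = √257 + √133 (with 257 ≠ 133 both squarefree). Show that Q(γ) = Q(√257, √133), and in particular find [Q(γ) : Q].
[Q(γ) : Q] = 4 (equivalently, Q(γ) = Q(√257, √133))

Obviously Q(γ) ⊆ Q(√257, √133), and [Q(√257, √133):Q] = 4 (since 257, 133 are distinct squarefree integers > 1 with 34181 not a perfect square). To show equality we compute the minimal polynomial of γ. From γ = √257 + √133: γ^2 = 257 + 2√(34181) + 133 = 390 + 2√(34181), so γ^2 - 390 = 2√(34181); squaring, (γ^2 - 390)^2 = 4·34181, i.e. γ^4 - 780γ^2 + 152100 - 136724 = 0, i.e. γ^4 - 780γ^2 + 15376 = 0. So γ is a root of x^4 - 780x^2 + 15376. This polynomial is irreducible over Q: it has no rational root (each ±√257 ± √133 is irrational), and any factorization into two quadratics over Q would force √(34181) ∈ Q (pairing opposite roots) or √257, √133 ∈ Q (other pairings), all impossible. Hence [Q(γ):Q] = 4 = [Q(√257, √133):Q], so Q(γ) = Q(√257, √133).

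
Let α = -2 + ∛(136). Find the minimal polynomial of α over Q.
m_α(x) = x^3 + 6x^2 + 12x - 128

Set β = α + 2 = ∛(136), so β^3 = 136. Then (α + 2)^3 - 136 = 0, i.e. α is a root of g(x) = (x + 2)^3 - 136 = x^3 + 6x^2 + 12x - 128. Since g(x) = h(x + 2) where h(x) = x^3 - 136, and h is irreducible over Q (because 136 is not a perfect cube, so h has no rational root, and a monic cubic with no rational root is irreducible), g is also irreducible (irreducibility is preserved under the substitution x → x + 2). Hence m_α(x) = x^3 + 6x^2 + 12x - 128.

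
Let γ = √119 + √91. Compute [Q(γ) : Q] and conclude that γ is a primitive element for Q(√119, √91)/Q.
[Q(γ) : Q] = 4 (equivalently, Q(γ) = Q(√119, √91))

Obviously Q(γ) ⊆ Q(√119, √91), and [Q(√119, √91):Q] = 4 (since 119, 91 are distinct squarefree integers > 1 with 10829 not a perfect square). To show equality we compute the minimal polynomial of γ. From γ = √119 + √91: γ^2 = 119 + 2√(10829) + 91 = 210 + 2√(10829), so γ^2 - 210 = 2√(10829); squaring, (γ^2 - 210)^2 = 4·10829, i.e. γ^4 - 420γ^2 + 44100 - 43316 = 0, i.e. γ^4 - 420γ^2 + 784 = 0. So γ is a root of x^4 - 420x^2 + 784. This polynomial is irreducible over Q: it has no rational root (each ±√119 ± √91 is irrational), and any factorization into two quadratics over Q would force √(10829) ∈ Q (pairing opposite roots) or √119, √91 ∈ Q (other pairings), all impossible. Hence [Q(γ):Q] = 4 = [Q(√119, √91):Q], so Q(γ) = Q(√119, √91).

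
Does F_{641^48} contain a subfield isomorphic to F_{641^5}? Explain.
No: F_{641^5} is not a subfield of F_{641^48}

F_{p^m} embeds in F_{p^n} iff m | n. Here 5 ∤ 48 (since 48 = 9·5 + 3 with remainder 3 ≠ 0), so F_{641^5} is not a subfield of F_{641^48}. Equivalently: if it were, the tower law would give 5 = [F_{641^5}:F_641] dividing [F_{641^48}:F_641] = 48, contradiction.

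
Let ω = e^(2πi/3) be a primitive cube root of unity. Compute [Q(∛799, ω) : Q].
[Q(∛799, ω) : Q] = 6

[Q(∛799):Q] = 3 (min poly x^3 - 799, irreducible since 799 is not a perfect cube). [Q(ω):Q] = 2 (min poly x^2 + x + 1). Since Q(∛799) ⊂ R and ω ∉ R, we have ω ∉ Q(∛799), so x^2 + x + 1 remains irreducible over Q(∛799) and [Q(∛799, ω) : Q(∛799)] = 2. By the tower law, [Q(∛799, ω) : Q] = 3 · 2 = 6. (In fact Q(∛799, ω) is the splitting field of x^3 - 799 over Q.)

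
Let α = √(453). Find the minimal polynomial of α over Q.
m_α(x) = x^2 - 453

α satisfies α^2 - 453 = 0, so x^2 - 453 annihilates α. Since d = 453 is squarefree and ≠ 1, it is not a perfect square in Q, so x^2 - 453 has no rational root and is therefore irreducible over Q (a degree-2 polynomial over a field is irreducible iff it has no root). Hence m_α(x) = x^2 - 453.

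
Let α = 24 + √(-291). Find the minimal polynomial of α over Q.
m_α(x) = x^2 - 48x + 867

From α - 24 = √(-291), squaring gives (α - 24)^2 = -291, i.e. α^2 - 48α + 576 = -291, so α^2 - 48α + 867 = 0. The discriminant of x^2 - 48x + 867 is (-48)^2 - 4·(867) = 2304 - 3468 = -1164, and 4·(-291) is not a perfect square in Q since -291 is squarefree and ≠ 1. Hence x^2 - 48x + 867 is irreducible over Q and is the minimal polynomial of α.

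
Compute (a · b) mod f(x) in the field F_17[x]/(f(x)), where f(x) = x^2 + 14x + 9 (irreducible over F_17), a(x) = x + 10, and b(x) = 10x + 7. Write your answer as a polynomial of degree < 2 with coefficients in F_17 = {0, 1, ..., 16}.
a · b ≡ x + 14 (mod f(x))

Multiply in F_17[x]: a(x)·b(x) = (x + 10)·(10x + 7) = 10x^2 + 5x + 2. This has degree ≥ 2, so divide by f(x) over F_17: 10x^2 + 5x + 2 = (10)·(x^2 + 14x + 9) + (x + 14). Hence a·b ≡ x + 14 (mod f). (F_17[x]/(f) is a field with 17^2 = 289 elements since f is irreducible of degree 2.)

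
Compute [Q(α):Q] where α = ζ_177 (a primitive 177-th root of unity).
[Q(α):Q] = 116

The minimal polynomial of ζ_177 over Q is the 177-th cyclotomic polynomial Φ_177(x), which is irreducible over Q and has degree φ(177) = 116. Hence [Q(α):Q] = φ(177) = 116.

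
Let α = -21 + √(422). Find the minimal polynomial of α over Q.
m_α(x) = x^2 + 42x + 19

From α + 21 = √(422), squaring gives (α + 21)^2 = 422, i.e. α^2 + 42α + 441 = 422, so α^2 + 42α + 19 = 0. The discriminant of x^2 + 42x + 19 is (42)^2 - 4·(19) = 1764 - 76 = 1688, and 4·(422) is not a perfect square in Q since 422 is squarefree and ≠ 1. Hence x^2 + 42x + 19 is irreducible over Q and is the minimal polynomial of α.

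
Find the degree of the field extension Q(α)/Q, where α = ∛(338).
[Q(α):Q] = 3

The minimal polynomial of α is x^3 - 338, irreducible over Q since 338 is not a perfect cube (so x^3 - 338 has no rational root). Hence [Q(α):Q] = deg(m_α) = 3.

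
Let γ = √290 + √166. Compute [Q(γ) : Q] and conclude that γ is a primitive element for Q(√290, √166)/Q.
[Q(γ) : Q] = 4 (equivalently, Q(γ) = Q(√290, √166))

Obviously Q(γ) ⊆ Q(√290, √166), and [Q(√290, √166):Q] = 4 (since 290, 166 are distinct squarefree integers > 1 with 48140 not a perfect square). To show equality we compute the minimal polynomial of γ. From γ = √290 + √166: γ^2 = 290 + 2√(48140) + 166 = 456 + 2√(48140), so γ^2 - 456 = 2√(48140); squaring, (γ^2 - 456)^2 = 4·48140, i.e. γ^4 - 912γ^2 + 207936 - 192560 = 0, i.e. γ^4 - 912γ^2 + 15376 = 0. So γ is a root of x^4 - 912x^2 + 15376. This polynomial is irreducible over Q: it has no rational root (each ±√290 ± √166 is irrational), and any factorization into two quadratics over Q would force √(48140) ∈ Q (pairing opposite roots) or √290, √166 ∈ Q (other pairings), all impossible. Hence [Q(γ):Q] = 4 = [Q(√290, √166):Q], so Q(γ) = Q(√290, √166).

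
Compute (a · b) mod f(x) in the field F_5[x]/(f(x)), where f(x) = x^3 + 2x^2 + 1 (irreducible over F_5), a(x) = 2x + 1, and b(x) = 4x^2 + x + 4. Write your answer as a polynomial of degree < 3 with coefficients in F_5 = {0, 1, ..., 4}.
a · b ≡ 4x + 1 (mod f(x))

Multiply in F_5[x]: a(x)·b(x) = (2x + 1)·(4x^2 + x + 4) = 3x^3 + x^2 + 4x + 4. This has degree ≥ 3, so divide by f(x) over F_5: 3x^3 + x^2 + 4x + 4 = (3)·(x^3 + 2x^2 + 1) + (4x + 1). Hence a·b ≡ 4x + 1 (mod f). (F_5[x]/(f) is a field with 5^3 = 125 elements since f is irreducible of degree 3.)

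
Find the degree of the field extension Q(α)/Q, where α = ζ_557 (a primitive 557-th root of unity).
[Q(α):Q] = 556

The minimal polynomial of ζ_557 over Q is the 557-th cyclotomic polynomial Φ_557(x), which is irreducible over Q and has degree φ(557) = 556. Hence [Q(α):Q] = φ(557) = 556.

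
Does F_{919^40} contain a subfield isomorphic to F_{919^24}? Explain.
No: F_{919^24} is not a subfield of F_{919^40}

F_{p^m} embeds in F_{p^n} iff m | n. Here 24 ∤ 40 (since 40 = 1·24 + 16 with remainder 16 ≠ 0), so F_{919^24} is not a subfield of F_{919^40}. Equivalently: if it were, the tower law would give 24 = [F_{919^24}:F_919] dividing [F_{919^40}:F_919] = 40, contradiction.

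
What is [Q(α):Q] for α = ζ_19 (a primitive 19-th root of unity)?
[Q(α):Q] = 18

The minimal polynomial of ζ_19 over Q is the 19-th cyclotomic polynomial Φ_19(x), which is irreducible over Q and has degree φ(19) = 18. Hence [Q(α):Q] = φ(19) = 18.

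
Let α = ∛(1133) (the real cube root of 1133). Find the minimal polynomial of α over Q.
m_α(x) = x^3 - 1133

α satisfies α^3 = 1133, so x^3 - 1133 annihilates α. By the rational root test, a rational root p/q (in lowest terms) of x^3 - 1133 would satisfy p^3 = 1133 q^3, forcing q = 1 and p^3 = 1133; but 1133 is not a perfect cube, contradiction. A monic cubic over Q with no rational root is irreducible (any nontrivial factorization would include a linear factor). Hence x^3 - 1133 is the minimal polynomial of α, and in particular [Q(α):Q] = 3.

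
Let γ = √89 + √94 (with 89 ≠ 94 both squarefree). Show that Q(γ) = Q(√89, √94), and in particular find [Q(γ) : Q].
[Q(γ) : Q] = 4 (equivalently, Q(γ) = Q(√89, √94))

Obviously Q(γ) ⊆ Q(√89, √94), and [Q(√89, √94):Q] = 4 (since 89, 94 are distinct squarefree integers > 1 with 8366 not a perfect square). To show equality we compute the minimal polynomial of γ. From γ = √89 + √94: γ^2 = 89 + 2√(8366) + 94 = 183 + 2√(8366), so γ^2 - 183 = 2√(8366); squaring, (γ^2 - 183)^2 = 4·8366, i.e. γ^4 - 366γ^2 + 33489 - 33464 = 0, i.e. γ^4 - 366γ^2 + 25 = 0. So γ is a root of x^4 - 366x^2 + 25. This polynomial is irreducible over Q: it has no rational root (each ±√89 ± √94 is irrational), and any factorization into two quadratics over Q would force √(8366) ∈ Q (pairing opposite roots) or √89, √94 ∈ Q (other pairings), all impossible. Hence [Q(γ):Q] = 4 = [Q(√89, √94):Q], so Q(γ) = Q(√89, √94).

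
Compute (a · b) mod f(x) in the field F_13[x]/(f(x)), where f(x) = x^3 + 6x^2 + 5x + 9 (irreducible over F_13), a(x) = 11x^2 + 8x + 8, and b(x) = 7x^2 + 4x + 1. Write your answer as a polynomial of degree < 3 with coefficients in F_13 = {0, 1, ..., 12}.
a · b ≡ x^2 + 3 (mod f(x))

Multiply in F_13[x]: a(x)·b(x) = (11x^2 + 8x + 8)·(7x^2 + 4x + 1) = 12x^4 + 9x^3 + 8x^2 + x + 8. This has degree ≥ 3, so divide by f(x) over F_13: 12x^4 + 9x^3 + 8x^2 + x + 8 = (12x + 2)·(x^3 + 6x^2 + 5x + 9) + (x^2 + 3). Hence a·b ≡ x^2 + 3 (mod f). (F_13[x]/(f) is a field with 13^3 = 2197 elements since f is irreducible of degree 3.)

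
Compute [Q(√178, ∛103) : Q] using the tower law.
[Q(√178, ∛103) : Q] = 6

Let L = Q(√178, ∛103). Since Q(√178) ⊂ L and [Q(√178):Q] = 2, the tower law gives 2 | [L:Q]. Likewise Q(∛103) ⊂ L with [Q(∛103):Q] = 3 (because 103 is not a perfect cube), so 3 | [L:Q]. As gcd(2,3) = 1, [L:Q] is divisible by 6. Conversely L is generated over Q by √178 and ∛103, so [L:Q] ≤ 2·3 = 6. Therefore [Q(√178, ∛103) : Q] = 6.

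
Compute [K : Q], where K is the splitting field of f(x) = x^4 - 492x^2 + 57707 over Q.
[K : Q] = 4

Solving the quadratic in x^2: x^2 = (492 ± √(492^2 - 4·57707))/2 = (492 ± √11236)/2 = (492 ± 106)/2, giving x^2 = 193 or x^2 = 299. So f(x) = (x^2 - 193)(x^2 - 299) and the roots of f are ±√193, ±√299. Hence the splitting field is K = Q(√193, √299). Since 193 and 299 are distinct squarefree integers > 1, their product 57707 is not a perfect square, so √299 ∉ Q(√193). By the tower law [K:Q] = [Q(√193,√299):Q(√193)] · [Q(√193):Q] = 2 · 2 = 4.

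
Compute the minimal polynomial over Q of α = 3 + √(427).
m_α(x) = x^2 - 6x - 418

From α - 3 = √(427), squaring gives (α - 3)^2 = 427, i.e. α^2 - 6α + 9 = 427, so α^2 - 6α - 418 = 0. The discriminant of x^2 - 6x - 418 is (-6)^2 - 4·(-418) = 36 + 1672 = 1708, and 4·(427) is not a perfect square in Q since 427 is squarefree and ≠ 1. Hence x^2 - 6x - 418 is irreducible over Q and is the minimal polynomial of α.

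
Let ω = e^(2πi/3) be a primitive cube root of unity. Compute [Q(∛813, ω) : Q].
[Q(∛813, ω) : Q] = 6

[Q(∛813):Q] = 3 (min poly x^3 - 813, irreducible since 813 is not a perfect cube). [Q(ω):Q] = 2 (min poly x^2 + x + 1). Since Q(∛813) ⊂ R and ω ∉ R, we have ω ∉ Q(∛813), so x^2 + x + 1 remains irreducible over Q(∛813) and [Q(∛813, ω) : Q(∛813)] = 2. By the tower law, [Q(∛813, ω) : Q] = 3 · 2 = 6. (In fact Q(∛813, ω) is the splitting field of x^3 - 813 over Q.)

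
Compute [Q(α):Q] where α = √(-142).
[Q(α):Q] = 2

[Q(α):Q] equals the degree of the minimal polynomial of α. Here α^2 = -142 and x^2 + 142 is irreducible (d = -142 is squarefree, ≠ 1, hence not a square), so deg(m_α) = 2. Thus [Q(α):Q] = 2.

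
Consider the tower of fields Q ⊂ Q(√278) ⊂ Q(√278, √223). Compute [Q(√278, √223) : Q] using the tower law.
[Q(√278, √223) : Q] = 4

[Q(√278):Q] = 2 (min poly x^2 - 278, irreducible since 278 is squarefree > 1). For the top step, suppose √223 ∈ Q(√278), say √223 = c + d√278 with c, d ∈ Q. Squaring: 223 = c^2 + 278d^2 + 2cd√278. Since √278 ∉ Q this forces 2cd = 0. If d = 0 then √223 = c ∈ Q, contradicting 223 squarefree > 1. If c = 0 then 223 = 278d^2, so 278·223 = (278d)^2 is a perfect square in Q — but 278·223 = 61994 is not a perfect square (since 278 and 223 are distinct squarefree integers). Contradiction. Hence √223 ∉ Q(√278), so x^2 - 223 stays irreducible over Q(√278) and [Q(√278, √223) : Q(√278)] = 2. By the tower law, [Q(√278, √223) : Q] = 2 · 2 = 4.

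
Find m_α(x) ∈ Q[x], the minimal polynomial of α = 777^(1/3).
m_α(x) = x^3 - 777

α satisfies α^3 = 777, so x^3 - 777 annihilates α. By the rational root test, a rational root p/q (in lowest terms) of x^3 - 777 would satisfy p^3 = 777 q^3, forcing q = 1 and p^3 = 777; but 777 is not a perfect cube, contradiction. A monic cubic over Q with no rational root is irreducible (any nontrivial factorization would include a linear factor). Hence x^3 - 777 is the minimal polynomial of α, and in particular [Q(α):Q] = 3.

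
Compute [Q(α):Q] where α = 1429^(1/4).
[Q(α):Q] = 4

α is a root of x^4 - 1429. By Eisenstein's criterion at the prime p = 1429 (which divides the constant term 1429 but p^2 = 2042041 does not, since 1429 is squarefree), x^4 - 1429 is irreducible over Q. Hence [Q(α):Q] = 4.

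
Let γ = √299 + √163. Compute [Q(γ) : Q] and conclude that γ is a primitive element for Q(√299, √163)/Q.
[Q(γ) : Q] = 4 (equivalently, Q(γ) = Q(√299, √163))

Obviously Q(γ) ⊆ Q(√299, √163), and [Q(√299, √163):Q] = 4 (since 299, 163 are distinct squarefree integers > 1 with 48737 not a perfect square). To show equality we compute the minimal polynomial of γ. From γ = √299 + √163: γ^2 = 299 + 2√(48737) + 163 = 462 + 2√(48737), so γ^2 - 462 = 2√(48737); squaring, (γ^2 - 462)^2 = 4·48737, i.e. γ^4 - 924γ^2 + 213444 - 194948 = 0, i.e. γ^4 - 924γ^2 + 18496 = 0. So γ is a root of x^4 - 924x^2 + 18496. This polynomial is irreducible over Q: it has no rational root (each ±√299 ± √163 is irrational), and any factorization into two quadratics over Q would force √(48737) ∈ Q (pairing opposite roots) or √299, √163 ∈ Q (other pairings), all impossible. Hence [Q(γ):Q] = 4 = [Q(√299, √163):Q], so Q(γ) = Q(√299, √163).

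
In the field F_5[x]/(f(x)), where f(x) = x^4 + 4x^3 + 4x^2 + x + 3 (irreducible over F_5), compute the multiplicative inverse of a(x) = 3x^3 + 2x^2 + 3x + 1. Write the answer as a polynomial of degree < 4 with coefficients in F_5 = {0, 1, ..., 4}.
a(x)^(-1) ≡ 3x^3 + 3x^2 (mod f(x))

Since f is irreducible over F_5, F_5[x]/(f) is a field and a(x) ≠ 0 has an inverse. Apply the extended Euclidean algorithm to f(x) and a(x) in F_5[x]: f(x) = (2x)·a(x) + (3x^2 + 4x + 3);  a(x) = (x + 1)·(3x^2 + 4x + 3) + (x + 3);  (3x^2 + 4x + 3) = (3x)·(x + 3) + (3). The last nonzero remainder is the constant 3 = gcd(f, a) in F_5. Back-substituting through the division chain expresses 3 = s(x)·a(x) + t(x)·f(x) with s(x) ≡ 4x^3 + 4x^2 (mod f), so (4x^3 + 4x^2)·a(x) ≡ 3 (mod f). Multiplying by 3^(-1) ≡ 2 in F_5 gives a(x)^(-1) ≡ 2·(4x^3 + 4x^2) ≡ 3x^3 + 3x^2 (mod f). Check: (3x^3 + 2x^2 + 3x + 1)·(3x^3 + 3x^2) = 4x^6 + 2x^3 + 3x^2 ≡ 1 (mod x^4 + 4x^3 + 4x^2 + x + 3).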